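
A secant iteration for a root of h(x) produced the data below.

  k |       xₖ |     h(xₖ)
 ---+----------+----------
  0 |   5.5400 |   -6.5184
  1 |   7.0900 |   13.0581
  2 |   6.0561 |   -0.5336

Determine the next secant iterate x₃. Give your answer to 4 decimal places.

6.0967

x₃ = 6.0561 − (-0.5336)·(6.0561 − 7.0900) / (-0.5336 − 13.0581)
   = 6.0561 − (0.551689)/(-13.591700) = 6.096690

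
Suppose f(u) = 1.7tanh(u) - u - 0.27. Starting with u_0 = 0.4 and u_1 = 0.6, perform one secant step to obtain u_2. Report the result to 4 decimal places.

f(0.4) = -0.024087, f(0.6) = 0.042984
u_2 = 0.600000 − 0.042984·(0.600000 − 0.400000) / (0.042984 − (-0.024087)) = 0.600000 − (0.008597)/(0.067071) = 0.471825

0.4718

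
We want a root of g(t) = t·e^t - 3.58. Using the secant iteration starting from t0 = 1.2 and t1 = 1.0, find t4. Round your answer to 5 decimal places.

1.14231

g(1.2) = 0.4041403, g(1.0) = -0.8617182
t2 = 1.0000000 − (-0.8617182)·(1.0000000 − 1.2000000) / (-0.8617182 − 0.4041403) = 1.0000000 − (0.1723436)/(-1.2658585) = 1.1361476
g(1.1361476) = -0.0411886
t3 = 1.1361476 − (-0.0411886)·(1.1361476 − 1.0000000) / (-0.0411886 − (-0.8617182)) = 1.1361476 − (-0.0056077)/(0.8205295) = 1.1429819
g(1.1429819) = 0.0045125
t4 = 1.1429819 − 0.0045125·(1.1429819 − 1.1361476) / (0.0045125 − (-0.0411886)) = 1.1429819 − (0.0000308)/(0.0457011) = 1.1423071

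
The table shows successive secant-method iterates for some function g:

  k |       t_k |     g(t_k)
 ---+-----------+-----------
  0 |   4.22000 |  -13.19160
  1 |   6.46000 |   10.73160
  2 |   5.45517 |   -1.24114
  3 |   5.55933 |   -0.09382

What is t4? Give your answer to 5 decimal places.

t4 = 5.55933 − (-0.09382)·(5.55933 − 5.45517) / (-0.09382 − (-1.24114))
   = 5.55933 − (-0.0097723)/(1.1473200) = 5.5678475

5.56785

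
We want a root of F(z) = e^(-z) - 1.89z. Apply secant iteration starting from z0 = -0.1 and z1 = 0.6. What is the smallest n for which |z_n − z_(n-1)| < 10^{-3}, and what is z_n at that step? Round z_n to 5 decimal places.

F(-0.1) = 1.2941709, F(0.6) = -0.5851884
z2 = 0.6000000 − (-0.5851884)·(0.7000000)/(-1.8793593) = 0.3820364;  |Δ| = 0.2179636
F(0.3820364) = -0.0395787
z3 = 0.3820364 − (-0.0395787)·(-0.2179636)/(0.5456097) = 0.3662253;  |Δ| = 0.0158111
F(0.3662253) = 0.0011808
z4 = 0.3662253 − 0.0011808·(-0.0158111)/(0.0407594) = 0.3666833;  |Δ| = 0.0004580
|z4 − z3| = 0.0004580 < 10^{-3}

n = 4, z_n = 0.36668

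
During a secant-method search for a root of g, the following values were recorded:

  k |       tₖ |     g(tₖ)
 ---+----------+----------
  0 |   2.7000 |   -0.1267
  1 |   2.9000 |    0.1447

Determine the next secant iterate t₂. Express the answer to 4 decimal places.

t₂ = 2.9000 − 0.1447·(2.9000 − 2.7000) / (0.1447 − (-0.1267))
   = 2.9000 − (0.028940)/(0.271400) = 2.793368

2.7934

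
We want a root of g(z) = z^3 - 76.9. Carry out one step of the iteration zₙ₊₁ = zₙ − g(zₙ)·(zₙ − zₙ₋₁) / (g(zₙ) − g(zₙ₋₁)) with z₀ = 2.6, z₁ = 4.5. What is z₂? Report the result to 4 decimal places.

4.1325

g(2.6) = -59.324000, g(4.5) = 14.225000
z₂ = 4.500000 − 14.225000·(4.500000 − 2.600000) / (14.225000 − (-59.324000)) = 4.500000 − (27.027500)/(73.549000) = 4.132524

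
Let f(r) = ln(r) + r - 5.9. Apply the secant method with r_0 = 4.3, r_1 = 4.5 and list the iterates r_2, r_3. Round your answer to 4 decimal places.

4.4152, 4.4150

f(4.3) = -0.141385, f(4.5) = 0.104077
r_2 = 4.500000 − 0.104077·(4.500000 − 4.300000) / (0.104077 − (-0.141385)) = 4.500000 − (0.020815)/(0.245462) = 4.415199
f(4.415199) = 0.000252
r_3 = 4.415199 − 0.000252·(4.415199 − 4.500000) / (0.000252 − 0.104077) = 4.415199 − (-0.000021)/(-0.103826) = 4.414993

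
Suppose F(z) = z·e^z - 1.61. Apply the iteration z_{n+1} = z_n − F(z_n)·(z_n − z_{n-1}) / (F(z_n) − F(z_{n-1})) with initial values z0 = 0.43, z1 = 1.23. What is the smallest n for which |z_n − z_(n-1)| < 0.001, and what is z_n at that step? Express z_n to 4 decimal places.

F(0.43) = -0.948979, F(1.23) = 2.598112
z2 = 1.230000 − 2.598112·(0.800000)/(3.547092) = 0.644030;  |Δ| = 0.585970
F(0.644030) = -0.383678
z3 = 0.644030 − (-0.383678)·(-0.585970)/(-2.981790) = 0.719429;  |Δ| = 0.075399
F(0.719429) = -0.132826
z4 = 0.719429 − (-0.132826)·(0.075399)/(0.250852) = 0.759352;  |Δ| = 0.039924
F(0.759352) = 0.012654
z5 = 0.759352 − 0.012654·(0.039924)/(0.145480) = 0.755880;  |Δ| = 0.003473
F(0.755880) = -0.000366
z6 = 0.755880 − (-0.000366)·(-0.003473)/(-0.013020) = 0.755977;  |Δ| = 0.000098
|z6 − z5| = 0.000098 < 0.001

n = 6, z_n = 0.7560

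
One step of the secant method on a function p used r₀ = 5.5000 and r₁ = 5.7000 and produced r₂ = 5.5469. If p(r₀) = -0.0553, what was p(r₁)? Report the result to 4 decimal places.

0.1805

The secant line through (5.5000, -0.0553) and (5.7000, p(r₁)) crosses zero at r₂ = 5.5469.
So (5.5000, -0.0553), (5.7000, p(r₁)), (5.5469, 0) are collinear:
p(r₁) = -0.0553 · (5.7000 − 5.5469) / (5.5000 − 5.5469) = -0.0553 · (0.153100)/(-0.046900) = 0.180521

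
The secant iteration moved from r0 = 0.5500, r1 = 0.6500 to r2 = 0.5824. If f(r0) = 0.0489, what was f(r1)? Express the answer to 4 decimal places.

The secant line through (0.5500, 0.0489) and (0.6500, f(r1)) crosses zero at r2 = 0.5824.
So (0.5500, 0.0489), (0.6500, f(r1)), (0.5824, 0) are collinear:
f(r1) = 0.0489 · (0.6500 − 0.5824) / (0.5500 − 0.5824) = 0.0489 · (0.067600)/(-0.032400) = -0.102026

-0.1020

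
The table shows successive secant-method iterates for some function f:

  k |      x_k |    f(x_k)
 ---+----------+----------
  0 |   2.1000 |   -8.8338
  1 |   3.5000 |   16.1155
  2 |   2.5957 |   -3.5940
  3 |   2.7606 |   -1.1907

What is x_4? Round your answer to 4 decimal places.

2.8423

x_4 = 2.7606 − (-1.1907)·(2.7606 − 2.5957) / (-1.1907 − (-3.5940))
   = 2.7606 − (-0.196346)/(2.403300) = 2.842299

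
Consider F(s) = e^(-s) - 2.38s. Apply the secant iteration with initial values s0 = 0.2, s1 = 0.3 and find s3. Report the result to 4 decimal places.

F(0.2) = 0.342731, F(0.3) = 0.026818
s2 = 0.300000 − 0.026818·(0.300000 − 0.200000) / (0.026818 − 0.342731) = 0.300000 − (0.002682)/(-0.315913) = 0.308489
F(0.308489) = 0.000352
s3 = 0.308489 − 0.000352·(0.308489 − 0.300000) / (0.000352 − 0.026818) = 0.308489 − (0.000003)/(-0.026466) = 0.308602

0.3086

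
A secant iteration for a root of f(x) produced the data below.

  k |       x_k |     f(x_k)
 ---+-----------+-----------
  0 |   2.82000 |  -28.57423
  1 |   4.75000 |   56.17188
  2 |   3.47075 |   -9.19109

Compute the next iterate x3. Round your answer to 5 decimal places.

x3 = 3.47075 − (-9.19109)·(3.47075 − 4.75000) / (-9.19109 − 56.17188)
   = 3.47075 − (11.7577019)/(-65.3629700) = 3.6506332

3.65063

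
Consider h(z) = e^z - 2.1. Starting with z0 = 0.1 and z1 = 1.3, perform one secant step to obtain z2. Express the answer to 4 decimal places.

0.5656

h(0.1) = -0.994829, h(1.3) = 1.569297
z2 = 1.300000 − 1.569297·(1.300000 − 0.100000) / (1.569297 − (-0.994829)) = 1.300000 − (1.883156)/(2.564126) = 0.565576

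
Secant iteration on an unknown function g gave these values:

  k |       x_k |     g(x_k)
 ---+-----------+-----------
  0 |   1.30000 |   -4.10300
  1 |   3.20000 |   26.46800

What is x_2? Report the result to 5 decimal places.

1.55500

x_2 = 3.20000 − 26.46800·(3.20000 − 1.30000) / (26.46800 − (-4.10300))
   = 3.20000 − (50.2892000)/(30.5710000) = 1.5550031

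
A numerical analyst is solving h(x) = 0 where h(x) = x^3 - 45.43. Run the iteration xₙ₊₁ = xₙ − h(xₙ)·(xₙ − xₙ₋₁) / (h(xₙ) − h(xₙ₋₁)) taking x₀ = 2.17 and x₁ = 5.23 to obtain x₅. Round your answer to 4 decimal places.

h(2.17) = -35.211687, h(5.23) = 97.625667
x₂ = 5.230000 − 97.625667·(5.230000 − 2.170000) / (97.625667 − (-35.211687)) = 5.230000 − (298.734541)/(132.837354) = 2.981125
h(2.981125) = -18.936413
x₃ = 2.981125 − (-18.936413)·(2.981125 − 5.230000) / (-18.936413 − 97.625667) = 2.981125 − (42.585616)/(-116.562080) = 3.346473
h(3.346473) = -7.953260
x₄ = 3.346473 − (-7.953260)·(3.346473 − 2.981125) / (-7.953260 − (-18.936413)) = 3.346473 − (-2.905700)/(10.983153) = 3.611032
h(3.611032) = 1.656253
x₅ = 3.611032 − 1.656253·(3.611032 − 3.346473) / (1.656253 − (-7.953260)) = 3.611032 − (0.438178)/(9.609513) = 3.565434

3.5654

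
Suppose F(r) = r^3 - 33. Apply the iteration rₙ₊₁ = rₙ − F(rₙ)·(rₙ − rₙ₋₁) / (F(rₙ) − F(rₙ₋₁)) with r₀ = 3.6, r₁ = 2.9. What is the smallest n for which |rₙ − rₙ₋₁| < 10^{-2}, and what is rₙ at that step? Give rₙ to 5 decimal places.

F(3.6) = 13.6560000, F(2.9) = -8.6110000
r₂ = 2.9000000 − (-8.6110000)·(-0.7000000)/(-22.2670000) = 3.1707010;  |Δ| = 0.2707010
F(3.1707010) = -1.1238484
r₃ = 3.1707010 − (-1.1238484)·(0.2707010)/(7.4871516) = 3.2113342;  |Δ| = 0.0406332
F(3.2113342) = 0.1174224
r₄ = 3.2113342 − 0.1174224·(0.0406332)/(1.2412708) = 3.2074904;  |Δ| = 0.0038438
|r₄ − r₃| = 0.0038438 < 10^{-2}

n = 4, rₙ = 3.20749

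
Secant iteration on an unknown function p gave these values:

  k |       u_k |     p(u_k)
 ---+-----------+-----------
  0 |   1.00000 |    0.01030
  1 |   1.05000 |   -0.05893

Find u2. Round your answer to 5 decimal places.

u2 = 1.05000 − (-0.05893)·(1.05000 − 1.00000) / (-0.05893 − 0.01030)
   = 1.05000 − (-0.0029465)/(-0.0692300) = 1.0074390

1.00744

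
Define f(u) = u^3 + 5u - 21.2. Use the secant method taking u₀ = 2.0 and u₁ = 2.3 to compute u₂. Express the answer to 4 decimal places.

f(2.0) = -3.200000, f(2.3) = 2.467000
u₂ = 2.300000 − 2.467000·(2.300000 − 2.000000) / (2.467000 − (-3.200000)) = 2.300000 − (0.740100)/(5.667000) = 2.169402

2.1694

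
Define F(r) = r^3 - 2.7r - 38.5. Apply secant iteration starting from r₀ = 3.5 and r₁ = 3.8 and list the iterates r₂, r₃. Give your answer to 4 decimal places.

F(3.5) = -5.075000, F(3.8) = 6.112000
r₂ = 3.800000 − 6.112000·(3.800000 − 3.500000) / (6.112000 − (-5.075000)) = 3.800000 − (1.833600)/(11.187000) = 3.636095
F(3.636095) = -0.243948
r₃ = 3.636095 − (-0.243948)·(3.636095 − 3.800000) / (-0.243948 − 6.112000) = 3.636095 − (0.039984)/(-6.355948) = 3.642386

3.6361, 3.6424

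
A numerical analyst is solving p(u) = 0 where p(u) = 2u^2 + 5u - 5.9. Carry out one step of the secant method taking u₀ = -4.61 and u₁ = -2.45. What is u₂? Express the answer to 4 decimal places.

-3.1238

p(-4.61) = 13.554200, p(-2.45) = -6.145000
u₂ = -2.450000 − (-6.145000)·(-2.450000 − (-4.610000)) / (-6.145000 − 13.554200) = -2.450000 − (-13.273200)/(-19.699200) = -3.123794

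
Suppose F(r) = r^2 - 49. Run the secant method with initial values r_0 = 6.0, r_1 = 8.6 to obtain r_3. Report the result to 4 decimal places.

F(6.0) = -13.000000, F(8.6) = 24.960000
r_2 = 8.600000 − 24.960000·(8.600000 − 6.000000) / (24.960000 − (-13.000000)) = 8.600000 − (64.896000)/(37.960000) = 6.890411
F(6.890411) = -1.522237
r_3 = 6.890411 − (-1.522237)·(6.890411 − 8.600000) / (-1.522237 − 24.960000) = 6.890411 − (2.602399)/(-26.482237) = 6.988681

6.9887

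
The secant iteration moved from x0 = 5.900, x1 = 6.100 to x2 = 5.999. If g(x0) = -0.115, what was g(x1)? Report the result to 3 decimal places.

0.117

The secant line through (5.900, -0.115) and (6.100, g(x1)) crosses zero at x2 = 5.999.
So (5.900, -0.115), (6.100, g(x1)), (5.999, 0) are collinear:
g(x1) = -0.115 · (6.100 − 5.999) / (5.900 − 5.999) = -0.115 · (0.10100)/(-0.09900) = 0.11732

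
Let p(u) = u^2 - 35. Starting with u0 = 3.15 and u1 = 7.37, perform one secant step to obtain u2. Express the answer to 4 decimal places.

p(3.15) = -25.077500, p(7.37) = 19.316900
u2 = 7.370000 − 19.316900·(7.370000 − 3.150000) / (19.316900 − (-25.077500)) = 7.370000 − (81.517318)/(44.394400) = 5.533793

5.5338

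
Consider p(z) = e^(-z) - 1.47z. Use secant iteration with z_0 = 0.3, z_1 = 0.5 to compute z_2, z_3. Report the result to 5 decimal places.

p(0.3) = 0.2998182, p(0.5) = -0.1284693
z_2 = 0.5000000 − (-0.1284693)·(0.5000000 − 0.3000000) / (-0.1284693 − 0.2998182) = 0.5000000 − (-0.0256939)/(-0.4282876) = 0.4400079
p(0.4400079) = -0.0027803
z_3 = 0.4400079 − (-0.0027803)·(0.4400079 − 0.5000000) / (-0.0027803 − (-0.1284693)) = 0.4400079 − (0.0001668)/(0.1256890) = 0.4386809

0.44001, 0.43868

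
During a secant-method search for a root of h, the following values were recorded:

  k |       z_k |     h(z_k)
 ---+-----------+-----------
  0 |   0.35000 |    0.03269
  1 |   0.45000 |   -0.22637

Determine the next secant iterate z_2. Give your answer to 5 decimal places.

0.36262

z_2 = 0.45000 − (-0.22637)·(0.45000 − 0.35000) / (-0.22637 − 0.03269)
   = 0.45000 − (-0.0226370)/(-0.2590600) = 0.3626187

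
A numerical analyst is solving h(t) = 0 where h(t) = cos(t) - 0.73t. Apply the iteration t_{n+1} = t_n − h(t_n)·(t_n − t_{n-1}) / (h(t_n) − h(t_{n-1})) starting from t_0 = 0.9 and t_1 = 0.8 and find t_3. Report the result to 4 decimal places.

h(0.9) = -0.035390, h(0.8) = 0.112707
t_2 = 0.800000 − 0.112707·(0.800000 − 0.900000) / (0.112707 − (-0.035390)) = 0.800000 − (-0.011271)/(0.148097) = 0.876103
h(0.876103) = 0.000594
t_3 = 0.876103 − 0.000594·(0.876103 − 0.800000) / (0.000594 − 0.112707) = 0.876103 − (0.000045)/(-0.112113) = 0.876507

0.8765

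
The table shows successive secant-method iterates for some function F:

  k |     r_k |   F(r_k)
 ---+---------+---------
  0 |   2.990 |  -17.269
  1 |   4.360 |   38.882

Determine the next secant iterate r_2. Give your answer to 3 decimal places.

3.411

r_2 = 4.360 − 38.882·(4.360 − 2.990) / (38.882 − (-17.269))
   = 4.360 − (53.26834)/(56.15100) = 3.41134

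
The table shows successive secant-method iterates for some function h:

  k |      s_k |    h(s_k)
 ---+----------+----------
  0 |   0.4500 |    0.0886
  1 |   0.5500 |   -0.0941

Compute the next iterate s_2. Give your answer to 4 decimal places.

s_2 = 0.5500 − (-0.0941)·(0.5500 − 0.4500) / (-0.0941 − 0.0886)
   = 0.5500 − (-0.009410)/(-0.182700) = 0.498495

0.4985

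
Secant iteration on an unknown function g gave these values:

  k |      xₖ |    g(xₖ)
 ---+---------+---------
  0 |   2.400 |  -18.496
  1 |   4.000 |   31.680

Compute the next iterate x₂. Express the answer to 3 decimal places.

x₂ = 4.000 − 31.680·(4.000 − 2.400) / (31.680 − (-18.496))
   = 4.000 − (50.68800)/(50.17600) = 2.98980

2.990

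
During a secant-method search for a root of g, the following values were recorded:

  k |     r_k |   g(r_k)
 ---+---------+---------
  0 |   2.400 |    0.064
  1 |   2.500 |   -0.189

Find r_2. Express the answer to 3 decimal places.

2.425

r_2 = 2.500 − (-0.189)·(2.500 − 2.400) / (-0.189 − 0.064)
   = 2.500 − (-0.01890)/(-0.25300) = 2.42530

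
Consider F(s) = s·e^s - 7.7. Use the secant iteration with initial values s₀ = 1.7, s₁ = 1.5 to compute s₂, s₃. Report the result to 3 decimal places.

1.576, 1.583

F(1.7) = 1.60571, F(1.5) = -0.97747
s₂ = 1.50000 − (-0.97747)·(1.50000 − 1.70000) / (-0.97747 − 1.60571) = 1.50000 − (0.19549)/(-2.58318) = 1.57568
F(1.57568) = -0.08313
s₃ = 1.57568 − (-0.08313)·(1.57568 − 1.50000) / (-0.08313 − (-0.97747)) = 1.57568 − (-0.00629)/(0.89434) = 1.58271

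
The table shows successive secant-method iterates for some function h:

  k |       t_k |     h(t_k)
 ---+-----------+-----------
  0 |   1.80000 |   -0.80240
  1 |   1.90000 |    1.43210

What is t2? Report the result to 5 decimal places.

1.83591

t2 = 1.90000 − 1.43210·(1.90000 − 1.80000) / (1.43210 − (-0.80240))
   = 1.90000 − (0.1432100)/(2.2345000) = 1.8359096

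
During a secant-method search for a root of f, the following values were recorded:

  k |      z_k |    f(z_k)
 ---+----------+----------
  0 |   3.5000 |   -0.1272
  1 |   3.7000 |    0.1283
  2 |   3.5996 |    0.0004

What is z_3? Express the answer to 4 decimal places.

z_3 = 3.5996 − 0.0004·(3.5996 − 3.7000) / (0.0004 − 0.1283)
   = 3.5996 − (-0.000040)/(-0.127900) = 3.599286

3.5993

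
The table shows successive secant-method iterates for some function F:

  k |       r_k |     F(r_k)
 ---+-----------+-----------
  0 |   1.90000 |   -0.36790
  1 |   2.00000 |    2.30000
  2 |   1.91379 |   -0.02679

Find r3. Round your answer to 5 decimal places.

1.91478

r3 = 1.91379 − (-0.02679)·(1.91379 − 2.00000) / (-0.02679 − 2.30000)
   = 1.91379 − (0.0023096)/(-2.3267900) = 1.9147826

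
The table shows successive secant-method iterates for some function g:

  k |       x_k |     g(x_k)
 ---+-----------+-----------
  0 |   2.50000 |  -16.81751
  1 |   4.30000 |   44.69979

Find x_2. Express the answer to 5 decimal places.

2.99208

x_2 = 4.30000 − 44.69979·(4.30000 − 2.50000) / (44.69979 − (-16.81751))
   = 4.30000 − (80.4596220)/(61.5173000) = 2.9920814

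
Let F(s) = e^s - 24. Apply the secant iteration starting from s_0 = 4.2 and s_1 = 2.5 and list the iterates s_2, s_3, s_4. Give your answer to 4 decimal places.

2.8686, 3.3022, 3.1583

F(4.2) = 42.686331, F(2.5) = -11.817506
s_2 = 2.500000 − (-11.817506)·(2.500000 − 4.200000) / (-11.817506 − 42.686331) = 2.500000 − (20.089760)/(-54.503837) = 2.868594
F(2.868594) = -6.387771
s_3 = 2.868594 − (-6.387771)·(2.868594 − 2.500000) / (-6.387771 − (-11.817506)) = 2.868594 − (-2.354491)/(5.429735) = 3.302223
F(3.302223) = 3.172965
s_4 = 3.302223 − 3.172965·(3.302223 − 2.868594) / (3.172965 − (-6.387771)) = 3.302223 − (1.375890)/(9.560735) = 3.158312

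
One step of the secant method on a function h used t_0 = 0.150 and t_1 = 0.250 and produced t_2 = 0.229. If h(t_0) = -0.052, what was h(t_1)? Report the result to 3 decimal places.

The secant line through (0.150, -0.052) and (0.250, h(t_1)) crosses zero at t_2 = 0.229.
So (0.150, -0.052), (0.250, h(t_1)), (0.229, 0) are collinear:
h(t_1) = -0.052 · (0.250 − 0.229) / (0.150 − 0.229) = -0.052 · (0.02100)/(-0.07900) = 0.01382

0.014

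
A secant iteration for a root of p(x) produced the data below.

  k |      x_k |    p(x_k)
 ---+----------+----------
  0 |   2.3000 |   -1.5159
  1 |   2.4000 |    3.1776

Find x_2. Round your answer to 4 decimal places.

2.3323

x_2 = 2.4000 − 3.1776·(2.4000 − 2.3000) / (3.1776 − (-1.5159))
   = 2.4000 − (0.317760)/(4.693500) = 2.332298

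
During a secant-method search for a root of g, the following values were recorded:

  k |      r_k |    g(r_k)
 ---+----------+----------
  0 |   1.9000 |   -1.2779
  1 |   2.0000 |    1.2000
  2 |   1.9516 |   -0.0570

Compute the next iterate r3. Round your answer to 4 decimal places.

1.9538

r3 = 1.9516 − (-0.0570)·(1.9516 − 2.0000) / (-0.0570 − 1.2000)
   = 1.9516 − (0.002759)/(-1.257000) = 1.953795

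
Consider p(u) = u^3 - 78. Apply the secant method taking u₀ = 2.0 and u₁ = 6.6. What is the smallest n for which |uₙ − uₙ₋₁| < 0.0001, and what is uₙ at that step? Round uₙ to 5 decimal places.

p(2.0) = -70.0000000, p(6.6) = 209.4960000
u₂ = 6.6000000 − 209.4960000·(4.6000000)/(279.4960000) = 3.1520737;  |Δ| = 3.4479263
p(3.1520737) = -46.6823545
u₃ = 3.1520737 − (-46.6823545)·(-3.4479263)/(-256.1783545) = 3.7803755;  |Δ| = 0.6283018
p(3.7803755) = -23.9737499
u₄ = 3.7803755 − (-23.9737499)·(0.6283018)/(22.7086046) = 4.4436813;  |Δ| = 0.6633058
p(4.4436813) = 9.7462821
u₅ = 4.4436813 − 9.7462821·(0.6633058)/(33.7200320) = 4.2519625;  |Δ| = 0.1917188
p(4.2519625) = -1.1279833
u₆ = 4.2519625 − (-1.1279833)·(-0.1917188)/(-10.8742654) = 4.2718494;  |Δ| = 0.0198869
p(4.2718494) = -0.0443126
u₇ = 4.2718494 − (-0.0443126)·(0.0198869)/(1.0836706) = 4.2726626;  |Δ| = 0.0008132
p(4.2726626) = 0.0002154
u₈ = 4.2726626 − 0.0002154·(0.0008132)/(0.0445280) = 4.2726587;  |Δ| = 0.0000039
|u₈ − u₇| = 0.0000039 < 0.0001

n = 8, uₙ = 4.27266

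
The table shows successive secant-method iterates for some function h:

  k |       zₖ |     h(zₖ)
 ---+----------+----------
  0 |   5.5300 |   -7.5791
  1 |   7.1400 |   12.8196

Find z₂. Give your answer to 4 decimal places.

6.1282

z₂ = 7.1400 − 12.8196·(7.1400 − 5.5300) / (12.8196 − (-7.5791))
   = 7.1400 − (20.639556)/(20.398700) = 6.128193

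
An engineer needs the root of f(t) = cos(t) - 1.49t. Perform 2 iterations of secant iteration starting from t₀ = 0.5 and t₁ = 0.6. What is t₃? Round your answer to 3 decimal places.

f(0.5) = 0.13258, f(0.6) = -0.06866
t₂ = 0.60000 − (-0.06866)·(0.60000 − 0.50000) / (-0.06866 − 0.13258) = 0.60000 − (-0.00687)/(-0.20125) = 0.56588
f(0.56588) = 0.00095
t₃ = 0.56588 − 0.00095·(0.56588 − 0.60000) / (0.00095 − (-0.06866)) = 0.56588 − (-0.00003)/(0.06962) = 0.56635

0.566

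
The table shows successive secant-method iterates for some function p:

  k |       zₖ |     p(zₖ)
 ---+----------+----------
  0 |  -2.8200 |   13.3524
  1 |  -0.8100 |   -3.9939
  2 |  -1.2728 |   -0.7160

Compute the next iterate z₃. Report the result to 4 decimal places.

z₃ = -1.2728 − (-0.7160)·(-1.2728 − (-0.8100)) / (-0.7160 − (-3.9939))
   = -1.2728 − (0.331365)/(3.277900) = -1.373891

-1.3739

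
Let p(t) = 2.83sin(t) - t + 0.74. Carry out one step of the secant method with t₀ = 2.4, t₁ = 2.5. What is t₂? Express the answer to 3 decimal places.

2.479

p(2.4) = 0.25156, p(2.5) = -0.06632
t₂ = 2.50000 − (-0.06632)·(2.50000 − 2.40000) / (-0.06632 − 0.25156) = 2.50000 − (-0.00663)/(-0.31788) = 2.47914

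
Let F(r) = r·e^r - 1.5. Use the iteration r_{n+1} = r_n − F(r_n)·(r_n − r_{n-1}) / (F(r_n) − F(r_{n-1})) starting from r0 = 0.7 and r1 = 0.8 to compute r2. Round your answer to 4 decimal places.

F(0.7) = -0.090373, F(0.8) = 0.280433
r2 = 0.800000 − 0.280433·(0.800000 − 0.700000) / (0.280433 − (-0.090373)) = 0.800000 − (0.028043)/(0.370806) = 0.724372

0.7244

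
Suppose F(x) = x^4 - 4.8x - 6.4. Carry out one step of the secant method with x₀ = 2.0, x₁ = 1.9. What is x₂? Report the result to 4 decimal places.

2.0000

F(2.0) = 0.000000, F(1.9) = -2.487900
x₂ = 1.900000 − (-2.487900)·(1.900000 − 2.000000) / (-2.487900 − 0.000000) = 1.900000 − (0.248790)/(-2.487900) = 2.000000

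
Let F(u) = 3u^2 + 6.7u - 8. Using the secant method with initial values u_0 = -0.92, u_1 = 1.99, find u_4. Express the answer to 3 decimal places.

0.891

F(-0.92) = -11.62480, F(1.99) = 17.21330
u_2 = 1.99000 − 17.21330·(1.99000 − (-0.92000)) / (17.21330 − (-11.62480)) = 1.99000 − (50.09070)/(28.83810) = 0.25304
F(0.25304) = -6.11257
u_3 = 0.25304 − (-6.11257)·(0.25304 − 1.99000) / (-6.11257 − 17.21330) = 0.25304 − (10.61730)/(-23.32587) = 0.70821
F(0.70821) = -1.75031
u_4 = 0.70821 − (-1.75031)·(0.70821 − 0.25304) / (-1.75031 − (-6.11257)) = 0.70821 − (-0.79669)/(4.36226) = 0.89084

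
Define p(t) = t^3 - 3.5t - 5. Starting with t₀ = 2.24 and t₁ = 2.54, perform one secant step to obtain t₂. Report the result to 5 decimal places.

2.35718

p(2.24) = -1.6005760, p(2.54) = 2.4970640
t₂ = 2.5400000 − 2.4970640·(2.5400000 − 2.2400000) / (2.4970640 − (-1.6005760)) = 2.5400000 − (0.7491192)/(4.0976400) = 2.3571828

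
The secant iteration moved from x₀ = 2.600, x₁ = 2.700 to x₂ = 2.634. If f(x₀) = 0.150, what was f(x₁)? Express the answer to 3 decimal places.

The secant line through (2.600, 0.150) and (2.700, f(x₁)) crosses zero at x₂ = 2.634.
So (2.600, 0.150), (2.700, f(x₁)), (2.634, 0) are collinear:
f(x₁) = 0.150 · (2.700 − 2.634) / (2.600 − 2.634) = 0.150 · (0.06600)/(-0.03400) = -0.29118

-0.291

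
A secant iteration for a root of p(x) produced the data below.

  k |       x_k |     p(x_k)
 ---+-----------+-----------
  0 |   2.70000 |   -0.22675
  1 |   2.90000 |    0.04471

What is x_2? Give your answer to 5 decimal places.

x_2 = 2.90000 − 0.04471·(2.90000 − 2.70000) / (0.04471 − (-0.22675))
   = 2.90000 − (0.0089420)/(0.2714600) = 2.8670596

2.86706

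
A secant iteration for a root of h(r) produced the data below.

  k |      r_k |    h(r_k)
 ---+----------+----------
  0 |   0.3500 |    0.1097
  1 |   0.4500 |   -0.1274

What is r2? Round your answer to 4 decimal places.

r2 = 0.4500 − (-0.1274)·(0.4500 − 0.3500) / (-0.1274 − 0.1097)
   = 0.4500 − (-0.012740)/(-0.237100) = 0.396267

0.3963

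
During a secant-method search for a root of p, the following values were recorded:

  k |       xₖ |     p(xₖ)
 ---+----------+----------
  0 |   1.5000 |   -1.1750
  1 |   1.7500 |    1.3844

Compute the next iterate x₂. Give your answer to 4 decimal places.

x₂ = 1.7500 − 1.3844·(1.7500 − 1.5000) / (1.3844 − (-1.1750))
   = 1.7500 − (0.346100)/(2.559400) = 1.614773

1.6148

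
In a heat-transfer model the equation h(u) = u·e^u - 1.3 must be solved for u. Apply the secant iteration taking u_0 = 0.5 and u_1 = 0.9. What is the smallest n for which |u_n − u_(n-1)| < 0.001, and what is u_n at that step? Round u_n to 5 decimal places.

n = 5, u_n = 0.66713

h(0.5) = -0.4756394, h(0.9) = 0.9136428
u_2 = 0.9000000 − 0.9136428·(0.4000000)/(1.3892822) = 0.6369454;  |Δ| = 0.2630546
h(0.6369454) = -0.0957295
u_3 = 0.6369454 − (-0.0957295)·(-0.2630546)/(-1.0093723) = 0.6618936;  |Δ| = 0.0249483
h(0.6618936) = -0.0169459
u_4 = 0.6618936 − (-0.0169459)·(0.0249483)/(0.0787836) = 0.6672599;  |Δ| = 0.0053662
h(0.6672599) = 0.0004160
u_5 = 0.6672599 − 0.0004160·(0.0053662)/(0.0173619) = 0.6671313;  |Δ| = 0.0001286
|u_5 − u_4| = 0.0001286 < 0.001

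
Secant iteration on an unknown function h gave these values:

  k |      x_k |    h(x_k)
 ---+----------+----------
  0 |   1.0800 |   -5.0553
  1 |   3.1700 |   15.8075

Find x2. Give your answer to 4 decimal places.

x2 = 3.1700 − 15.8075·(3.1700 − 1.0800) / (15.8075 − (-5.0553))
   = 3.1700 − (33.037675)/(20.862800) = 1.586431

1.5864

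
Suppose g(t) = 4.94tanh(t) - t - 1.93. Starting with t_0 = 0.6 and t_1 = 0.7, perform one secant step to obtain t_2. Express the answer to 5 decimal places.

g(0.6) = 0.1230249, g(0.7) = 0.3555768
t_2 = 0.7000000 − 0.3555768·(0.7000000 − 0.6000000) / (0.3555768 − 0.1230249) = 0.7000000 − (0.0355577)/(0.2325520) = 0.5470979

0.54710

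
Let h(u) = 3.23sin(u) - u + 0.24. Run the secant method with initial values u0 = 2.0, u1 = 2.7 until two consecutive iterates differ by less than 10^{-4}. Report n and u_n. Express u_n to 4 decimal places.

n = 5, u_n = 2.4064

h(2.0) = 1.177031, h(2.7) = -1.079563
u2 = 2.700000 − (-1.079563)·(0.700000)/(-2.256594) = 2.365117;  |Δ| = 0.334883
h(2.365117) = 0.138368
u3 = 2.365117 − 0.138368·(-0.334883)/(1.217931) = 2.403163;  |Δ| = 0.038046
h(2.403163) = 0.011039
u4 = 2.403163 − 0.011039·(0.038046)/(-0.127329) = 2.406461;  |Δ| = 0.003298
h(2.406461) = -0.000150
u5 = 2.406461 − (-0.000150)·(0.003298)/(-0.011189) = 2.406417;  |Δ| = 0.000044
|u5 − u4| = 0.000044 < 10^{-4}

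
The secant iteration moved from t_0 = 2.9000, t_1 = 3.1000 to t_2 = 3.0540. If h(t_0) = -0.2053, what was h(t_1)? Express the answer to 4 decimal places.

The secant line through (2.9000, -0.2053) and (3.1000, h(t_1)) crosses zero at t_2 = 3.0540.
So (2.9000, -0.2053), (3.1000, h(t_1)), (3.0540, 0) are collinear:
h(t_1) = -0.2053 · (3.1000 − 3.0540) / (2.9000 − 3.0540) = -0.2053 · (0.046000)/(-0.154000) = 0.061323

0.0613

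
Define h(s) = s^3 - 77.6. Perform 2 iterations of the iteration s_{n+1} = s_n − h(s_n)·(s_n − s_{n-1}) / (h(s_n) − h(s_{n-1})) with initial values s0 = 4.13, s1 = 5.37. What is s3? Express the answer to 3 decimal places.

h(4.13) = -7.15500, h(5.37) = 77.25415
s2 = 5.37000 − 77.25415·(5.37000 − 4.13000) / (77.25415 − (-7.15500)) = 5.37000 − (95.79515)/(84.40916) = 4.23511
h(4.23511) = -1.63843
s3 = 4.23511 − (-1.63843)·(4.23511 − 5.37000) / (-1.63843 − 77.25415) = 4.23511 − (1.85944)/(-78.89258) = 4.25868

4.259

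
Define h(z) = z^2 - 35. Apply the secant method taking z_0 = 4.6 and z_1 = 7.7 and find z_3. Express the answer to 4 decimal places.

h(4.6) = -13.840000, h(7.7) = 24.290000
z_2 = 7.700000 − 24.290000·(7.700000 − 4.600000) / (24.290000 − (-13.840000)) = 7.700000 − (75.299000)/(38.130000) = 5.725203
h(5.725203) = -2.222048
z_3 = 5.725203 − (-2.222048)·(5.725203 − 7.700000) / (-2.222048 − 24.290000) = 5.725203 − (4.388093)/(-26.512048) = 5.890716

5.8907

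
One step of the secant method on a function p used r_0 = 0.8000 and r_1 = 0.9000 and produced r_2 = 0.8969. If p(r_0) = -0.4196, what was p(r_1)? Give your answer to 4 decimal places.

The secant line through (0.8000, -0.4196) and (0.9000, p(r_1)) crosses zero at r_2 = 0.8969.
So (0.8000, -0.4196), (0.9000, p(r_1)), (0.8969, 0) are collinear:
p(r_1) = -0.4196 · (0.9000 − 0.8969) / (0.8000 − 0.8969) = -0.4196 · (0.003100)/(-0.096900) = 0.013424

0.0134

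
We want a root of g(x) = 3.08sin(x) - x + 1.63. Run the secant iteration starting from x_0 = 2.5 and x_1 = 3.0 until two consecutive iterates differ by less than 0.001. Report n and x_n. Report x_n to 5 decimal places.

n = 4, x_n = 2.76440

g(2.5) = 0.9732942, g(3.0) = -0.9353504
x_2 = 3.0000000 − (-0.9353504)·(0.5000000)/(-1.9086446) = 2.7549700;  |Δ| = 0.2450300
g(2.7549700) = 0.0363826
x_3 = 2.7549700 − 0.0363826·(-0.2450300)/(0.9717329) = 2.7641441;  |Δ| = 0.0091741
g(2.7641441) = 0.0009892
x_4 = 2.7641441 − 0.0009892·(0.0091741)/(-0.0353933) = 2.7644005;  |Δ| = 0.0002564
|x_4 − x_3| = 0.0002564 < 0.001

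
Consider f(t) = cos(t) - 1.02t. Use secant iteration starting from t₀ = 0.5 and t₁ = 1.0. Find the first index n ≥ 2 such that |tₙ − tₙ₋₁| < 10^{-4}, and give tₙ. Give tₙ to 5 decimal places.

n = 5, tₙ = 0.73034

f(0.5) = 0.3675826, f(1.0) = -0.4796977
t₂ = 1.0000000 − (-0.4796977)·(0.5000000)/(-0.8472803) = 0.7169191;  |Δ| = 0.2830809
f(0.7169191) = 0.0225762
t₃ = 0.7169191 − 0.0225762·(-0.2830809)/(0.5022738) = 0.7296430;  |Δ| = 0.0127239
f(0.7296430) = 0.0011766
t₄ = 0.7296430 − 0.0011766·(0.0127239)/(-0.0213996) = 0.7303426;  |Δ| = 0.0006996
f(0.7303426) = -0.0000035
t₅ = 0.7303426 − (-0.0000035)·(0.0006996)/(-0.0011801) = 0.7303405;  |Δ| = 0.0000021
|t₅ − t₄| = 0.0000021 < 10^{-4}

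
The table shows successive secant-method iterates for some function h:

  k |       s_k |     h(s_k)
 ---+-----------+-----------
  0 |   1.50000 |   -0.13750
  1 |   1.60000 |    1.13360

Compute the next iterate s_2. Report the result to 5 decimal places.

s_2 = 1.60000 − 1.13360·(1.60000 − 1.50000) / (1.13360 − (-0.13750))
   = 1.60000 − (0.1133600)/(1.2711000) = 1.5108174

1.51082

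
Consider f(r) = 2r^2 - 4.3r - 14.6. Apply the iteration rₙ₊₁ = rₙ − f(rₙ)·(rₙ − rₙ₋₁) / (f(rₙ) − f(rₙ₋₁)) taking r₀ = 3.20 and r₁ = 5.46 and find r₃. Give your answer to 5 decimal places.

3.94598

f(3.20) = -7.8800000, f(5.46) = 21.5452000
r₂ = 5.4600000 − 21.5452000·(5.4600000 − 3.2000000) / (21.5452000 − (-7.8800000)) = 5.4600000 − (48.6921520)/(29.4252000) = 3.8052227
f(3.8052227) = -2.0030176
r₃ = 3.8052227 − (-2.0030176)·(3.8052227 − 5.4600000) / (-2.0030176 − 21.5452000) = 3.8052227 − (3.3145481)/(-23.5482176) = 3.9459785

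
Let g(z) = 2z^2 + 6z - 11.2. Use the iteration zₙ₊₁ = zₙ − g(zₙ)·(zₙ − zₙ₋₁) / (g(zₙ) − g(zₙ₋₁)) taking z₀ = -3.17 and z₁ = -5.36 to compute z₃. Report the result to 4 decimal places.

g(-3.17) = -10.122200, g(-5.36) = 14.099200
z₂ = -5.360000 − 14.099200·(-5.360000 − (-3.170000)) / (14.099200 − (-10.122200)) = -5.360000 − (-30.877248)/(24.221400) = -4.085208
g(-4.085208) = -2.333400
z₃ = -4.085208 − (-2.333400)·(-4.085208 − (-5.360000)) / (-2.333400 − 14.099200) = -4.085208 − (-2.974599)/(-16.432600) = -4.266226

-4.2662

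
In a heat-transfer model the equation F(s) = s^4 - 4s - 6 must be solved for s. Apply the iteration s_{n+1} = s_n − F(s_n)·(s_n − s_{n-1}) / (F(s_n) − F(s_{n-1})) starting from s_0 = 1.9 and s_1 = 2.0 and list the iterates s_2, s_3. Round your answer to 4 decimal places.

1.9221, 1.9236

F(1.9) = -0.567900, F(2.0) = 2.000000
s_2 = 2.000000 − 2.000000·(2.000000 − 1.900000) / (2.000000 − (-0.567900)) = 2.000000 − (0.200000)/(2.567900) = 1.922115
F(1.922115) = -0.038929
s_3 = 1.922115 − (-0.038929)·(1.922115 − 2.000000) / (-0.038929 − 2.000000) = 1.922115 − (0.003032)/(-2.038929) = 1.923602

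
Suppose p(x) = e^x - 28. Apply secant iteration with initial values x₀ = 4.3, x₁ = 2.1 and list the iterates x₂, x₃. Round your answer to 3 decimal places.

2.766, 3.809

p(4.3) = 45.69979, p(2.1) = -19.83383
x₂ = 2.10000 − (-19.83383)·(2.10000 − 4.30000) / (-19.83383 − 45.69979) = 2.10000 − (43.63443)/(-65.53362) = 2.76583
p(2.76583) = -12.10773
x₃ = 2.76583 − (-12.10773)·(2.76583 − 2.10000) / (-12.10773 − (-19.83383)) = 2.76583 − (-8.06172)/(7.72610) = 3.80927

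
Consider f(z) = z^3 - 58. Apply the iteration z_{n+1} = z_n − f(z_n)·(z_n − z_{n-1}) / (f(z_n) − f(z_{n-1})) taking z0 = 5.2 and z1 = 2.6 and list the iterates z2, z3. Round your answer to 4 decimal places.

3.4543, 4.0608

f(5.2) = 82.608000, f(2.6) = -40.424000
z2 = 2.600000 − (-40.424000)·(2.600000 − 5.200000) / (-40.424000 − 82.608000) = 2.600000 − (105.102400)/(-123.032000) = 3.454269
f(3.454269) = -16.783758
z3 = 3.454269 − (-16.783758)·(3.454269 − 2.600000) / (-16.783758 − (-40.424000)) = 3.454269 − (-14.337841)/(23.640242) = 4.060770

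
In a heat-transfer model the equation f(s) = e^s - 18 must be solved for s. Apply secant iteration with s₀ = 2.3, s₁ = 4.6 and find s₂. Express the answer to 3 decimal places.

f(2.3) = -8.02582, f(4.6) = 81.48432
s₂ = 4.60000 − 81.48432·(4.60000 − 2.30000) / (81.48432 − (-8.02582)) = 4.60000 − (187.41393)/(89.51013) = 2.50623

2.506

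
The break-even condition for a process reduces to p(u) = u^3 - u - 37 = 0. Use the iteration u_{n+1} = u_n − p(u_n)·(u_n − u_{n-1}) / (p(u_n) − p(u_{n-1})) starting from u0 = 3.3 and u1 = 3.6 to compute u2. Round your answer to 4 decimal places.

3.4256

p(3.3) = -4.363000, p(3.6) = 6.056000
u2 = 3.600000 − 6.056000·(3.600000 − 3.300000) / (6.056000 − (-4.363000)) = 3.600000 − (1.816800)/(10.419000) = 3.425626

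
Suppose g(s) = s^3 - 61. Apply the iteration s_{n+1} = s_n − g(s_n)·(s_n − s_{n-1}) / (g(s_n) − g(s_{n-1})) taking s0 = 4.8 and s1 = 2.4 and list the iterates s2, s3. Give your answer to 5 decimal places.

3.57004, 4.14253

g(4.8) = 49.5920000, g(2.4) = -47.1760000
s2 = 2.4000000 − (-47.1760000)·(2.4000000 − 4.8000000) / (-47.1760000 − 49.5920000) = 2.4000000 − (113.2224000)/(-96.7680000) = 3.5700397
g(3.5700397) = -15.4991897
s3 = 3.5700397 − (-15.4991897)·(3.5700397 − 2.4000000) / (-15.4991897 − (-47.1760000)) = 3.5700397 − (-18.1346670)/(31.6768103) = 4.1425300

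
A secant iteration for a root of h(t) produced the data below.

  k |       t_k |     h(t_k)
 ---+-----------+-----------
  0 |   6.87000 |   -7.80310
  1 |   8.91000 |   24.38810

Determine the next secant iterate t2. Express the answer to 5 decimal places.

t2 = 8.91000 − 24.38810·(8.91000 − 6.87000) / (24.38810 − (-7.80310))
   = 8.91000 − (49.7517240)/(32.1912000) = 7.3644930

7.36449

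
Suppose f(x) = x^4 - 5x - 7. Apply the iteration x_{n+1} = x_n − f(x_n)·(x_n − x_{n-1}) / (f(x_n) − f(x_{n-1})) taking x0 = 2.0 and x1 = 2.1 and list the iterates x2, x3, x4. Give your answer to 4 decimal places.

f(2.0) = -1.000000, f(2.1) = 1.948100
x2 = 2.100000 − 1.948100·(2.100000 − 2.000000) / (1.948100 − (-1.000000)) = 2.100000 − (0.194810)/(2.948100) = 2.033920
f(2.033920) = -0.056229
x3 = 2.033920 − (-0.056229)·(2.033920 − 2.100000) / (-0.056229 − 1.948100) = 2.033920 − (0.003716)/(-2.004329) = 2.035774
f(2.035774) = -0.003022
x4 = 2.035774 − (-0.003022)·(2.035774 − 2.033920) / (-0.003022 − (-0.056229)) = 2.035774 − (-0.000006)/(0.053207) = 2.035879

2.0339, 2.0358, 2.0359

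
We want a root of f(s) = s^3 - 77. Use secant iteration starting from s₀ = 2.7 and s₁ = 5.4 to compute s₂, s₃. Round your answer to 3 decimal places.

f(2.7) = -57.31700, f(5.4) = 80.46400
s₂ = 5.40000 − 80.46400·(5.40000 − 2.70000) / (80.46400 − (-57.31700)) = 5.40000 − (217.25280)/(137.78100) = 3.82320
f(3.82320) = -21.11674
s₃ = 3.82320 − (-21.11674)·(3.82320 − 5.40000) / (-21.11674 − 80.46400) = 3.82320 − (33.29683)/(-101.58074) = 4.15099

3.823, 4.151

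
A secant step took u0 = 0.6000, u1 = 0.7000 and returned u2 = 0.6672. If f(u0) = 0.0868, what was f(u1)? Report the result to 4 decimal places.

The secant line through (0.6000, 0.0868) and (0.7000, f(u1)) crosses zero at u2 = 0.6672.
So (0.6000, 0.0868), (0.7000, f(u1)), (0.6672, 0) are collinear:
f(u1) = 0.0868 · (0.7000 − 0.6672) / (0.6000 − 0.6672) = 0.0868 · (0.032800)/(-0.067200) = -0.042367

-0.0424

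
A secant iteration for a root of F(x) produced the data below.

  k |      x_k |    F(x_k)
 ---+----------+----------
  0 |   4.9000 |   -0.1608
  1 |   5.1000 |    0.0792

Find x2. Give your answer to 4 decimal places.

5.0340

x2 = 5.1000 − 0.0792·(5.1000 − 4.9000) / (0.0792 − (-0.1608))
   = 5.1000 − (0.015840)/(0.240000) = 5.034000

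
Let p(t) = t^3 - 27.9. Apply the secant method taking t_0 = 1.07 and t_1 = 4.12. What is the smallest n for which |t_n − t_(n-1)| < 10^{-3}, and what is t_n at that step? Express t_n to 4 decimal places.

p(1.07) = -26.674957, p(4.12) = 42.034528
t_2 = 4.120000 − 42.034528·(3.050000)/(68.709485) = 2.254096;  |Δ| = 1.865904
p(2.254096) = -16.447055
t_3 = 2.254096 − (-16.447055)·(-1.865904)/(-58.481583) = 2.778853;  |Δ| = 0.524757
p(2.778853) = -6.441630
t_4 = 2.778853 − (-6.441630)·(0.524757)/(10.005426) = 3.116699;  |Δ| = 0.337846
p(3.116699) = 2.375026
t_5 = 3.116699 − 2.375026·(0.337846)/(8.816656) = 3.025690;  |Δ| = 0.091009
p(3.025690) = -0.200410
t_6 = 3.025690 − (-0.200410)·(-0.091009)/(-2.575436) = 3.032772;  |Δ| = 0.007082
p(3.032772) = -0.005453
t_7 = 3.032772 − (-0.005453)·(0.007082)/(0.194956) = 3.032970;  |Δ| = 0.000198
|t_7 − t_6| = 0.000198 < 10^{-3}

n = 7, t_n = 3.0330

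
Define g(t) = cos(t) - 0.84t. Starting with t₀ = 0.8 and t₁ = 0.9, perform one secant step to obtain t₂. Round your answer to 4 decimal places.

0.8155

g(0.8) = 0.024707, g(0.9) = -0.134390
t₂ = 0.900000 − (-0.134390)·(0.900000 − 0.800000) / (-0.134390 − 0.024707) = 0.900000 − (-0.013439)/(-0.159097) = 0.815529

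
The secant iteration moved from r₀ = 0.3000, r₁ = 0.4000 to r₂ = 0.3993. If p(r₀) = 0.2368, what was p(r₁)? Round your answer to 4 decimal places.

-0.0017

The secant line through (0.3000, 0.2368) and (0.4000, p(r₁)) crosses zero at r₂ = 0.3993.
So (0.3000, 0.2368), (0.4000, p(r₁)), (0.3993, 0) are collinear:
p(r₁) = 0.2368 · (0.4000 − 0.3993) / (0.3000 − 0.3993) = 0.2368 · (0.000700)/(-0.099300) = -0.001669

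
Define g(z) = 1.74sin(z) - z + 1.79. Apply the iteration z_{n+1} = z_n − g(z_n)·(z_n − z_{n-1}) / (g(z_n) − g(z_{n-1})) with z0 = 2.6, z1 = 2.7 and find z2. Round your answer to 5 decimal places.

2.63433

g(2.6) = 0.0869724, g(2.7) = -0.1663590
z2 = 2.7000000 − (-0.1663590)·(2.7000000 − 2.6000000) / (-0.1663590 − 0.0869724) = 2.7000000 − (-0.0166359)/(-0.2533314) = 2.6343315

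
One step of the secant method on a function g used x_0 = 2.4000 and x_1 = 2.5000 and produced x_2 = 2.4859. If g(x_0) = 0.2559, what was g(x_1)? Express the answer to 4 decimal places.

-0.0420

The secant line through (2.4000, 0.2559) and (2.5000, g(x_1)) crosses zero at x_2 = 2.4859.
So (2.4000, 0.2559), (2.5000, g(x_1)), (2.4859, 0) are collinear:
g(x_1) = 0.2559 · (2.5000 − 2.4859) / (2.4000 − 2.4859) = 0.2559 · (0.014100)/(-0.085900) = -0.042005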